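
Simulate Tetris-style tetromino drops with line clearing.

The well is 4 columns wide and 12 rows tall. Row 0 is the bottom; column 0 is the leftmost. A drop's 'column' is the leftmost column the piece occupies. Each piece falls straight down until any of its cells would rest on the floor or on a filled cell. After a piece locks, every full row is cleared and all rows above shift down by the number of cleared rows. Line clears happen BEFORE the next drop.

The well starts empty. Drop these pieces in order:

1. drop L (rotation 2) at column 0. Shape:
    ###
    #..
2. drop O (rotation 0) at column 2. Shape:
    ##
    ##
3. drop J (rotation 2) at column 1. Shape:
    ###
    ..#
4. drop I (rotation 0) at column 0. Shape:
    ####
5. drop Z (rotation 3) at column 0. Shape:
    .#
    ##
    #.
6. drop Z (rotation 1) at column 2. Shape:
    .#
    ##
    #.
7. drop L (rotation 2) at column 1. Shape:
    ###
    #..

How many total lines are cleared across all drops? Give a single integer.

Drop 1: L rot2 at col 0 lands with bottom-row=0; cleared 0 line(s) (total 0); column heights now [2 2 2 0], max=2
Drop 2: O rot0 at col 2 lands with bottom-row=2; cleared 0 line(s) (total 0); column heights now [2 2 4 4], max=4
Drop 3: J rot2 at col 1 lands with bottom-row=4; cleared 0 line(s) (total 0); column heights now [2 6 6 6], max=6
Drop 4: I rot0 at col 0 lands with bottom-row=6; cleared 1 line(s) (total 1); column heights now [2 6 6 6], max=6
Drop 5: Z rot3 at col 0 lands with bottom-row=5; cleared 1 line(s) (total 2); column heights now [6 7 4 5], max=7
Drop 6: Z rot1 at col 2 lands with bottom-row=4; cleared 1 line(s) (total 3); column heights now [2 6 5 6], max=6
Drop 7: L rot2 at col 1 lands with bottom-row=6; cleared 0 line(s) (total 3); column heights now [2 8 8 8], max=8

Answer: 3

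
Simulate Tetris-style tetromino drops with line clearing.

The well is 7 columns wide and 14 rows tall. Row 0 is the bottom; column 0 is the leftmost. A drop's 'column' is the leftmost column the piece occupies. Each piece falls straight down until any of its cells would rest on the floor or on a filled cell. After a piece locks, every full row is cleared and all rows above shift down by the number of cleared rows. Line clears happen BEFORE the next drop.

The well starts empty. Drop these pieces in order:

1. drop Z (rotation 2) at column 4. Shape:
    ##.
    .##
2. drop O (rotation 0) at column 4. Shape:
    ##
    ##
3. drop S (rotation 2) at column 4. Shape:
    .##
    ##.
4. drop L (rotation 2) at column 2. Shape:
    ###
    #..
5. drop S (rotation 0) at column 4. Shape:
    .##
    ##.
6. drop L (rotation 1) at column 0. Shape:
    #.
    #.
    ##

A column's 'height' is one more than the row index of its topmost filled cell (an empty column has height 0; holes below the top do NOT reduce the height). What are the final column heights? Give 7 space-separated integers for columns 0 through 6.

Drop 1: Z rot2 at col 4 lands with bottom-row=0; cleared 0 line(s) (total 0); column heights now [0 0 0 0 2 2 1], max=2
Drop 2: O rot0 at col 4 lands with bottom-row=2; cleared 0 line(s) (total 0); column heights now [0 0 0 0 4 4 1], max=4
Drop 3: S rot2 at col 4 lands with bottom-row=4; cleared 0 line(s) (total 0); column heights now [0 0 0 0 5 6 6], max=6
Drop 4: L rot2 at col 2 lands with bottom-row=4; cleared 0 line(s) (total 0); column heights now [0 0 6 6 6 6 6], max=6
Drop 5: S rot0 at col 4 lands with bottom-row=6; cleared 0 line(s) (total 0); column heights now [0 0 6 6 7 8 8], max=8
Drop 6: L rot1 at col 0 lands with bottom-row=0; cleared 0 line(s) (total 0); column heights now [3 1 6 6 7 8 8], max=8

Answer: 3 1 6 6 7 8 8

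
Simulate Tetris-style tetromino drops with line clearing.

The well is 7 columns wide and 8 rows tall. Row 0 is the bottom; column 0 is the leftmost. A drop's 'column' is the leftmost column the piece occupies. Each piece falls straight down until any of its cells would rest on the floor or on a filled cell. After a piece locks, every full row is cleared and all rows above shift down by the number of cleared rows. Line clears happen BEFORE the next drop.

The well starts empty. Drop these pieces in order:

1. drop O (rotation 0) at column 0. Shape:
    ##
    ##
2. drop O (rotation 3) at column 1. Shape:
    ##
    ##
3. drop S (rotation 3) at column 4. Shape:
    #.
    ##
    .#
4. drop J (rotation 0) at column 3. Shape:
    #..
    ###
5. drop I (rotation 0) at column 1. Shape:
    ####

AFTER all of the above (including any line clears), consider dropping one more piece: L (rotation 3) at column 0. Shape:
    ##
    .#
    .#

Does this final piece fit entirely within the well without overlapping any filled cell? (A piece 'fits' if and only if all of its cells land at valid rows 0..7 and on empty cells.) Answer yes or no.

Answer: no

Derivation:
Drop 1: O rot0 at col 0 lands with bottom-row=0; cleared 0 line(s) (total 0); column heights now [2 2 0 0 0 0 0], max=2
Drop 2: O rot3 at col 1 lands with bottom-row=2; cleared 0 line(s) (total 0); column heights now [2 4 4 0 0 0 0], max=4
Drop 3: S rot3 at col 4 lands with bottom-row=0; cleared 0 line(s) (total 0); column heights now [2 4 4 0 3 2 0], max=4
Drop 4: J rot0 at col 3 lands with bottom-row=3; cleared 0 line(s) (total 0); column heights now [2 4 4 5 4 4 0], max=5
Drop 5: I rot0 at col 1 lands with bottom-row=5; cleared 0 line(s) (total 0); column heights now [2 6 6 6 6 4 0], max=6
Test piece L rot3 at col 0 (width 2): heights before test = [2 6 6 6 6 4 0]; fits = False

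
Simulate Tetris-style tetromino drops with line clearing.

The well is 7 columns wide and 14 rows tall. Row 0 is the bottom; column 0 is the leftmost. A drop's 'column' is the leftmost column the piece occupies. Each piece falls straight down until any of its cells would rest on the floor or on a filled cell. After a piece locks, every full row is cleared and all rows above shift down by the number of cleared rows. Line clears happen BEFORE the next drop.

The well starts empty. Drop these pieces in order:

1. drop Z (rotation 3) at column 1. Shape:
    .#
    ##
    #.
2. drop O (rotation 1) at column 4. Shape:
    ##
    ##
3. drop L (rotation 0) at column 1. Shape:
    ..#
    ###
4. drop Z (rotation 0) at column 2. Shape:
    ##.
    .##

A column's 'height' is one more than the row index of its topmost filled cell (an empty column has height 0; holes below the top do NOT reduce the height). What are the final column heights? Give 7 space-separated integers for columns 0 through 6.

Drop 1: Z rot3 at col 1 lands with bottom-row=0; cleared 0 line(s) (total 0); column heights now [0 2 3 0 0 0 0], max=3
Drop 2: O rot1 at col 4 lands with bottom-row=0; cleared 0 line(s) (total 0); column heights now [0 2 3 0 2 2 0], max=3
Drop 3: L rot0 at col 1 lands with bottom-row=3; cleared 0 line(s) (total 0); column heights now [0 4 4 5 2 2 0], max=5
Drop 4: Z rot0 at col 2 lands with bottom-row=5; cleared 0 line(s) (total 0); column heights now [0 4 7 7 6 2 0], max=7

Answer: 0 4 7 7 6 2 0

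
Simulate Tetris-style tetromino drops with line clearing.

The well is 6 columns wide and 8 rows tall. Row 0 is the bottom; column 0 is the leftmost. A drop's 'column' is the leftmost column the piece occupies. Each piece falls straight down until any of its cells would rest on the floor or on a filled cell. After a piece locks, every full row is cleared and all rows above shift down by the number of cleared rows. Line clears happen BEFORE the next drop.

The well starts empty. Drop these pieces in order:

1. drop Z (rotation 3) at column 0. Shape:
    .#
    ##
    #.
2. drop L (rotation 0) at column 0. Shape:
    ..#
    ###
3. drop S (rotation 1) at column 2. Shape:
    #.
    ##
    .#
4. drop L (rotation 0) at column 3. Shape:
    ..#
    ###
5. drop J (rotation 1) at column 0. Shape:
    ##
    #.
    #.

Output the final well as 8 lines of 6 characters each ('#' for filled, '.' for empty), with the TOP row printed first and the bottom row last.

Drop 1: Z rot3 at col 0 lands with bottom-row=0; cleared 0 line(s) (total 0); column heights now [2 3 0 0 0 0], max=3
Drop 2: L rot0 at col 0 lands with bottom-row=3; cleared 0 line(s) (total 0); column heights now [4 4 5 0 0 0], max=5
Drop 3: S rot1 at col 2 lands with bottom-row=4; cleared 0 line(s) (total 0); column heights now [4 4 7 6 0 0], max=7
Drop 4: L rot0 at col 3 lands with bottom-row=6; cleared 0 line(s) (total 0); column heights now [4 4 7 7 7 8], max=8
Drop 5: J rot1 at col 0 lands with bottom-row=4; cleared 1 line(s) (total 1); column heights now [6 4 6 6 0 7], max=7

Answer: ......
.....#
#.##..
#.##..
###...
.#....
##....
#.....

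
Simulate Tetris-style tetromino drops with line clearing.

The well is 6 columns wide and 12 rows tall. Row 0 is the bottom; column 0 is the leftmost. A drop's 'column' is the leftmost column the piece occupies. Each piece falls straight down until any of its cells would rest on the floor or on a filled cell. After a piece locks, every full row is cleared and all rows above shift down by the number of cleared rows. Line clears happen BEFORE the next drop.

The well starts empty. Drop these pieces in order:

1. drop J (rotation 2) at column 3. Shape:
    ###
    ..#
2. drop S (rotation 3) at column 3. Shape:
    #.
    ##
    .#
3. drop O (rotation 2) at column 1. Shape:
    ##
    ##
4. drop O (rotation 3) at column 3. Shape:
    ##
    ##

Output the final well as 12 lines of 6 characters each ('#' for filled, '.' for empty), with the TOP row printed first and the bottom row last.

Answer: ......
......
......
......
......
...##.
...##.
...#..
...##.
....#.
.#####
.##..#

Derivation:
Drop 1: J rot2 at col 3 lands with bottom-row=0; cleared 0 line(s) (total 0); column heights now [0 0 0 2 2 2], max=2
Drop 2: S rot3 at col 3 lands with bottom-row=2; cleared 0 line(s) (total 0); column heights now [0 0 0 5 4 2], max=5
Drop 3: O rot2 at col 1 lands with bottom-row=0; cleared 0 line(s) (total 0); column heights now [0 2 2 5 4 2], max=5
Drop 4: O rot3 at col 3 lands with bottom-row=5; cleared 0 line(s) (total 0); column heights now [0 2 2 7 7 2], max=7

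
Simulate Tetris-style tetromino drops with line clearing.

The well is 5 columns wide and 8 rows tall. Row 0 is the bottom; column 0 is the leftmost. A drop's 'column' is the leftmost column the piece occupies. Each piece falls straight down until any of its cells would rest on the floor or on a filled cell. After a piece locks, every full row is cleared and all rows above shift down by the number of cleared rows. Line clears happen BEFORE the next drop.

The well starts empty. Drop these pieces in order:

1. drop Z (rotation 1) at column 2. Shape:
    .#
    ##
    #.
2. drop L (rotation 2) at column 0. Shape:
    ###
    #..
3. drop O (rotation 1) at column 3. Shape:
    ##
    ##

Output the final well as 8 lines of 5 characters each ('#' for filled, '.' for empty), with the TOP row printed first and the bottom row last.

Answer: .....
.....
.....
...##
...##
####.
#.##.
..#..

Derivation:
Drop 1: Z rot1 at col 2 lands with bottom-row=0; cleared 0 line(s) (total 0); column heights now [0 0 2 3 0], max=3
Drop 2: L rot2 at col 0 lands with bottom-row=1; cleared 0 line(s) (total 0); column heights now [3 3 3 3 0], max=3
Drop 3: O rot1 at col 3 lands with bottom-row=3; cleared 0 line(s) (total 0); column heights now [3 3 3 5 5], max=5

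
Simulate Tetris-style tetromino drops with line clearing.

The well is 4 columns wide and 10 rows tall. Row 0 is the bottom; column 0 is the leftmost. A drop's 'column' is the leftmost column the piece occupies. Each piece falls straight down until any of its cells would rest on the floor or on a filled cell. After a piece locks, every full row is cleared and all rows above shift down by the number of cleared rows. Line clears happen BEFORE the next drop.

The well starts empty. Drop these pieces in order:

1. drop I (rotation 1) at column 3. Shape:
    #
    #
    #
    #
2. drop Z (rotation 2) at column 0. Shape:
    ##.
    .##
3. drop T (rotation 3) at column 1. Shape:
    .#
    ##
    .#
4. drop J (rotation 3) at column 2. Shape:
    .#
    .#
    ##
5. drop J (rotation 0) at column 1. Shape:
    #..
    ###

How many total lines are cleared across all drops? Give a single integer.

Drop 1: I rot1 at col 3 lands with bottom-row=0; cleared 0 line(s) (total 0); column heights now [0 0 0 4], max=4
Drop 2: Z rot2 at col 0 lands with bottom-row=0; cleared 0 line(s) (total 0); column heights now [2 2 1 4], max=4
Drop 3: T rot3 at col 1 lands with bottom-row=1; cleared 1 line(s) (total 1); column heights now [0 2 3 3], max=3
Drop 4: J rot3 at col 2 lands with bottom-row=3; cleared 0 line(s) (total 1); column heights now [0 2 4 6], max=6
Drop 5: J rot0 at col 1 lands with bottom-row=6; cleared 0 line(s) (total 1); column heights now [0 8 7 7], max=8

Answer: 1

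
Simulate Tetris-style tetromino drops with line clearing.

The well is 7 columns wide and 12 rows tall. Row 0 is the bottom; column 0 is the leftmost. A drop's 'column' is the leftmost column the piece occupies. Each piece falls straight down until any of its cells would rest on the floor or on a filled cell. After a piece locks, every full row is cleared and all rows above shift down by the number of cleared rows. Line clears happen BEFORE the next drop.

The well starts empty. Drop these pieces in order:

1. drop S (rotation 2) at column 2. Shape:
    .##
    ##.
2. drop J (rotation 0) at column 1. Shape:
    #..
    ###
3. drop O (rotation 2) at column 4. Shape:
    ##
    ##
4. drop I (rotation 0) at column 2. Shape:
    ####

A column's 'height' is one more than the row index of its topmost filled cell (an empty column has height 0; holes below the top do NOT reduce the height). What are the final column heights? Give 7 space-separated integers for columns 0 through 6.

Drop 1: S rot2 at col 2 lands with bottom-row=0; cleared 0 line(s) (total 0); column heights now [0 0 1 2 2 0 0], max=2
Drop 2: J rot0 at col 1 lands with bottom-row=2; cleared 0 line(s) (total 0); column heights now [0 4 3 3 2 0 0], max=4
Drop 3: O rot2 at col 4 lands with bottom-row=2; cleared 0 line(s) (total 0); column heights now [0 4 3 3 4 4 0], max=4
Drop 4: I rot0 at col 2 lands with bottom-row=4; cleared 0 line(s) (total 0); column heights now [0 4 5 5 5 5 0], max=5

Answer: 0 4 5 5 5 5 0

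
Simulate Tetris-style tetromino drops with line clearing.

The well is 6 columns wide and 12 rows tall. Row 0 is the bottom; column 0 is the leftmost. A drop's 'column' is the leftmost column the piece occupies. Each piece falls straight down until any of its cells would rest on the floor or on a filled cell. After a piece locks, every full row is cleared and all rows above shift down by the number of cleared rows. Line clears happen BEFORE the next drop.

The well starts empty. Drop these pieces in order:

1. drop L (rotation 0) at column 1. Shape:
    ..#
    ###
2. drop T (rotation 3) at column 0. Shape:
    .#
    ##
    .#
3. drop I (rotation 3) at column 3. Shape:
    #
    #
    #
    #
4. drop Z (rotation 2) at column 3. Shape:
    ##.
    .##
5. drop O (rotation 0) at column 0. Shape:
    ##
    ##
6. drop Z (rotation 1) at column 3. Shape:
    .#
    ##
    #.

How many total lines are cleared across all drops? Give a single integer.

Answer: 0

Derivation:
Drop 1: L rot0 at col 1 lands with bottom-row=0; cleared 0 line(s) (total 0); column heights now [0 1 1 2 0 0], max=2
Drop 2: T rot3 at col 0 lands with bottom-row=1; cleared 0 line(s) (total 0); column heights now [3 4 1 2 0 0], max=4
Drop 3: I rot3 at col 3 lands with bottom-row=2; cleared 0 line(s) (total 0); column heights now [3 4 1 6 0 0], max=6
Drop 4: Z rot2 at col 3 lands with bottom-row=5; cleared 0 line(s) (total 0); column heights now [3 4 1 7 7 6], max=7
Drop 5: O rot0 at col 0 lands with bottom-row=4; cleared 0 line(s) (total 0); column heights now [6 6 1 7 7 6], max=7
Drop 6: Z rot1 at col 3 lands with bottom-row=7; cleared 0 line(s) (total 0); column heights now [6 6 1 9 10 6], max=10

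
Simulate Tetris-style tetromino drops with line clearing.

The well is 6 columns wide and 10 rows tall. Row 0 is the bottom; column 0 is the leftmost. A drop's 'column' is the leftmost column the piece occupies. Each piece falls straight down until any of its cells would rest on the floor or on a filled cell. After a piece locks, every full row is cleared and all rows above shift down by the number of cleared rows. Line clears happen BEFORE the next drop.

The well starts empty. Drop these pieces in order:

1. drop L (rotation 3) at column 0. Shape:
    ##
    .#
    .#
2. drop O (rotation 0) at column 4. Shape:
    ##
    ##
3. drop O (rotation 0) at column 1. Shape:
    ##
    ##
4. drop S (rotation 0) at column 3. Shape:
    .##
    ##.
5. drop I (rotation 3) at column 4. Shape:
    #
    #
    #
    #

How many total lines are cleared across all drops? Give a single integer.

Drop 1: L rot3 at col 0 lands with bottom-row=0; cleared 0 line(s) (total 0); column heights now [3 3 0 0 0 0], max=3
Drop 2: O rot0 at col 4 lands with bottom-row=0; cleared 0 line(s) (total 0); column heights now [3 3 0 0 2 2], max=3
Drop 3: O rot0 at col 1 lands with bottom-row=3; cleared 0 line(s) (total 0); column heights now [3 5 5 0 2 2], max=5
Drop 4: S rot0 at col 3 lands with bottom-row=2; cleared 0 line(s) (total 0); column heights now [3 5 5 3 4 4], max=5
Drop 5: I rot3 at col 4 lands with bottom-row=4; cleared 0 line(s) (total 0); column heights now [3 5 5 3 8 4], max=8

Answer: 0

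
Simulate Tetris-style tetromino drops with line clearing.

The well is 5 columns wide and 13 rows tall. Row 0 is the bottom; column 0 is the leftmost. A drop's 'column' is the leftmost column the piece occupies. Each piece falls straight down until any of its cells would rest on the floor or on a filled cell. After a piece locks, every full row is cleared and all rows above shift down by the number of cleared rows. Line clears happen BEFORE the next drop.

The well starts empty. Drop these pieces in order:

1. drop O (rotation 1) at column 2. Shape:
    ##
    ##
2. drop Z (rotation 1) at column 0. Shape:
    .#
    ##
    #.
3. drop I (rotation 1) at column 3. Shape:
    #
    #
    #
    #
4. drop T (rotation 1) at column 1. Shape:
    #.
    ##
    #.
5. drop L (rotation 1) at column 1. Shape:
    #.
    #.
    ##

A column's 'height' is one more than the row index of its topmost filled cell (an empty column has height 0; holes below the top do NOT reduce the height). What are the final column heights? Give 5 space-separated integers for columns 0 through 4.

Answer: 2 9 7 6 0

Derivation:
Drop 1: O rot1 at col 2 lands with bottom-row=0; cleared 0 line(s) (total 0); column heights now [0 0 2 2 0], max=2
Drop 2: Z rot1 at col 0 lands with bottom-row=0; cleared 0 line(s) (total 0); column heights now [2 3 2 2 0], max=3
Drop 3: I rot1 at col 3 lands with bottom-row=2; cleared 0 line(s) (total 0); column heights now [2 3 2 6 0], max=6
Drop 4: T rot1 at col 1 lands with bottom-row=3; cleared 0 line(s) (total 0); column heights now [2 6 5 6 0], max=6
Drop 5: L rot1 at col 1 lands with bottom-row=6; cleared 0 line(s) (total 0); column heights now [2 9 7 6 0], max=9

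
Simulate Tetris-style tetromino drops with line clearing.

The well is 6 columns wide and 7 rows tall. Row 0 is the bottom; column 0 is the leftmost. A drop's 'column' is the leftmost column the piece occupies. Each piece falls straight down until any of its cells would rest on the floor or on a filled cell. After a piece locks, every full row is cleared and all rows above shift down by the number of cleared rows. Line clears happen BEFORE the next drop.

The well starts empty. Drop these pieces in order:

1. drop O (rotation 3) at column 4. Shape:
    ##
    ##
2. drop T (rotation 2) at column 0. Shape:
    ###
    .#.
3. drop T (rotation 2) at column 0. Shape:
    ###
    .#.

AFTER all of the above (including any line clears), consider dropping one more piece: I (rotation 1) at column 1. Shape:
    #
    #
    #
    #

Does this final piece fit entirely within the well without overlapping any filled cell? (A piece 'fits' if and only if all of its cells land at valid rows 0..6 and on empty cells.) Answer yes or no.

Drop 1: O rot3 at col 4 lands with bottom-row=0; cleared 0 line(s) (total 0); column heights now [0 0 0 0 2 2], max=2
Drop 2: T rot2 at col 0 lands with bottom-row=0; cleared 0 line(s) (total 0); column heights now [2 2 2 0 2 2], max=2
Drop 3: T rot2 at col 0 lands with bottom-row=2; cleared 0 line(s) (total 0); column heights now [4 4 4 0 2 2], max=4
Test piece I rot1 at col 1 (width 1): heights before test = [4 4 4 0 2 2]; fits = False

Answer: no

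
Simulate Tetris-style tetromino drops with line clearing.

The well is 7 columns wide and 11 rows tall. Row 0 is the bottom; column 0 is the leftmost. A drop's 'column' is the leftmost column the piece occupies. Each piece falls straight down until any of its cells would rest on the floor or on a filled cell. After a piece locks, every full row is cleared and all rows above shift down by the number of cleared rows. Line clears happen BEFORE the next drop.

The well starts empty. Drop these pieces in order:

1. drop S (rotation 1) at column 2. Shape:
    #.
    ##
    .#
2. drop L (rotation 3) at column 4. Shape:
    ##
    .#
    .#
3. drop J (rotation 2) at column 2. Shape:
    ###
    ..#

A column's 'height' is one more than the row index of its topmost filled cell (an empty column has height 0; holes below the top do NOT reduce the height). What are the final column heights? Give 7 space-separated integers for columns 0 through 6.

Answer: 0 0 5 5 5 3 0

Derivation:
Drop 1: S rot1 at col 2 lands with bottom-row=0; cleared 0 line(s) (total 0); column heights now [0 0 3 2 0 0 0], max=3
Drop 2: L rot3 at col 4 lands with bottom-row=0; cleared 0 line(s) (total 0); column heights now [0 0 3 2 3 3 0], max=3
Drop 3: J rot2 at col 2 lands with bottom-row=3; cleared 0 line(s) (total 0); column heights now [0 0 5 5 5 3 0], max=5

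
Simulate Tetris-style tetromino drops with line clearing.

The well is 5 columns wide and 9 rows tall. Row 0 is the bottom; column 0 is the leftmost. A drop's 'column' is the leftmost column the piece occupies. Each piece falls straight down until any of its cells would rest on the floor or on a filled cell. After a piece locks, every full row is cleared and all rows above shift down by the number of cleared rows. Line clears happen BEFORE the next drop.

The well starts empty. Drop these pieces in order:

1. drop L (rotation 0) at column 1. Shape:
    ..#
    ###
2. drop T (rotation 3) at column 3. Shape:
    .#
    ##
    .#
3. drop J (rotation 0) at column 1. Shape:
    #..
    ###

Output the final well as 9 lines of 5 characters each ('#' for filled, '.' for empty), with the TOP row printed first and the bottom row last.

Drop 1: L rot0 at col 1 lands with bottom-row=0; cleared 0 line(s) (total 0); column heights now [0 1 1 2 0], max=2
Drop 2: T rot3 at col 3 lands with bottom-row=1; cleared 0 line(s) (total 0); column heights now [0 1 1 3 4], max=4
Drop 3: J rot0 at col 1 lands with bottom-row=3; cleared 0 line(s) (total 0); column heights now [0 5 4 4 4], max=5

Answer: .....
.....
.....
.....
.#...
.####
...##
...##
.###.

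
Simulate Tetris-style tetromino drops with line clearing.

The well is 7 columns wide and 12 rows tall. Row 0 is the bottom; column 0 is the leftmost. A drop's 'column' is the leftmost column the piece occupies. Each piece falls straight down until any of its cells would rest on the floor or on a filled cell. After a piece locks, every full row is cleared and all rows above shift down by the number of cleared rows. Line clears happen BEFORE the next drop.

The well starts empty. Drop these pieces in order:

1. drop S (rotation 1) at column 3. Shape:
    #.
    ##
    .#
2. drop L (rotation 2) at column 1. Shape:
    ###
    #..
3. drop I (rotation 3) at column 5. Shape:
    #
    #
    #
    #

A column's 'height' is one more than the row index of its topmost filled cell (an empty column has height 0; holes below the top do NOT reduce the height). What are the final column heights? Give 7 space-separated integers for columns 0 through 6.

Answer: 0 4 4 4 2 4 0

Derivation:
Drop 1: S rot1 at col 3 lands with bottom-row=0; cleared 0 line(s) (total 0); column heights now [0 0 0 3 2 0 0], max=3
Drop 2: L rot2 at col 1 lands with bottom-row=2; cleared 0 line(s) (total 0); column heights now [0 4 4 4 2 0 0], max=4
Drop 3: I rot3 at col 5 lands with bottom-row=0; cleared 0 line(s) (total 0); column heights now [0 4 4 4 2 4 0], max=4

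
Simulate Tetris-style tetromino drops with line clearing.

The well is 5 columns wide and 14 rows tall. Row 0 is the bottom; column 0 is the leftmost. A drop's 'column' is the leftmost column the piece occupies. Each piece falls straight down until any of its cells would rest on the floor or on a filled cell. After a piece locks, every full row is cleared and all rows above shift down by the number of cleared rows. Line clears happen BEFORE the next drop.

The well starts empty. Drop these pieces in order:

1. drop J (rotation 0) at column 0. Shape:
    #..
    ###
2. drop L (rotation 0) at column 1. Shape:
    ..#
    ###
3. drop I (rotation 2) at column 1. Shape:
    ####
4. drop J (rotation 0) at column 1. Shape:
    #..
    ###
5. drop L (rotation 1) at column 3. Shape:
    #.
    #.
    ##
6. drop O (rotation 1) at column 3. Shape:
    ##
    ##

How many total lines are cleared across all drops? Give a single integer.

Answer: 0

Derivation:
Drop 1: J rot0 at col 0 lands with bottom-row=0; cleared 0 line(s) (total 0); column heights now [2 1 1 0 0], max=2
Drop 2: L rot0 at col 1 lands with bottom-row=1; cleared 0 line(s) (total 0); column heights now [2 2 2 3 0], max=3
Drop 3: I rot2 at col 1 lands with bottom-row=3; cleared 0 line(s) (total 0); column heights now [2 4 4 4 4], max=4
Drop 4: J rot0 at col 1 lands with bottom-row=4; cleared 0 line(s) (total 0); column heights now [2 6 5 5 4], max=6
Drop 5: L rot1 at col 3 lands with bottom-row=5; cleared 0 line(s) (total 0); column heights now [2 6 5 8 6], max=8
Drop 6: O rot1 at col 3 lands with bottom-row=8; cleared 0 line(s) (total 0); column heights now [2 6 5 10 10], max=10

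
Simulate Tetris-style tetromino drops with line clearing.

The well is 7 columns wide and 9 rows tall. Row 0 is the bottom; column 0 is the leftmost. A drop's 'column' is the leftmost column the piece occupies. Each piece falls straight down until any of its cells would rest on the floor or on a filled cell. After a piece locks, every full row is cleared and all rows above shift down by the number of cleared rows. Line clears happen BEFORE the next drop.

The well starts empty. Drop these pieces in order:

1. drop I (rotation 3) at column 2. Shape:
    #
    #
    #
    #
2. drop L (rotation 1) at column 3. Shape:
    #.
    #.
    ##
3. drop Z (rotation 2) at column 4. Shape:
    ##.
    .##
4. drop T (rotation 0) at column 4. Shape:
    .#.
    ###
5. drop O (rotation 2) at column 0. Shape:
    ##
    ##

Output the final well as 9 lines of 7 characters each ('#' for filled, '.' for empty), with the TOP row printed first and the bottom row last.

Drop 1: I rot3 at col 2 lands with bottom-row=0; cleared 0 line(s) (total 0); column heights now [0 0 4 0 0 0 0], max=4
Drop 2: L rot1 at col 3 lands with bottom-row=0; cleared 0 line(s) (total 0); column heights now [0 0 4 3 1 0 0], max=4
Drop 3: Z rot2 at col 4 lands with bottom-row=0; cleared 0 line(s) (total 0); column heights now [0 0 4 3 2 2 1], max=4
Drop 4: T rot0 at col 4 lands with bottom-row=2; cleared 0 line(s) (total 0); column heights now [0 0 4 3 3 4 3], max=4
Drop 5: O rot2 at col 0 lands with bottom-row=0; cleared 1 line(s) (total 1); column heights now [1 1 3 2 2 3 2], max=3

Answer: .......
.......
.......
.......
.......
.......
..#..#.
..#####
######.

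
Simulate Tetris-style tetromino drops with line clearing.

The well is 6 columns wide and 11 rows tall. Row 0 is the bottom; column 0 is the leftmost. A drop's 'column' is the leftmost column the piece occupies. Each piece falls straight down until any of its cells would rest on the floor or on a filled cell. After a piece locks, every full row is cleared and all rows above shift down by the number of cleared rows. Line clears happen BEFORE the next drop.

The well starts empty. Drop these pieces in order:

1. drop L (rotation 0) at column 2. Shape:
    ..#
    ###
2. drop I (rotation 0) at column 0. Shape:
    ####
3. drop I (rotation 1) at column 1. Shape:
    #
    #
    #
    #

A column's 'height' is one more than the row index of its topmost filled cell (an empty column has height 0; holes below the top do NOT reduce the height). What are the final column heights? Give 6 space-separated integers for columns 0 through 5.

Answer: 2 6 2 2 2 0

Derivation:
Drop 1: L rot0 at col 2 lands with bottom-row=0; cleared 0 line(s) (total 0); column heights now [0 0 1 1 2 0], max=2
Drop 2: I rot0 at col 0 lands with bottom-row=1; cleared 0 line(s) (total 0); column heights now [2 2 2 2 2 0], max=2
Drop 3: I rot1 at col 1 lands with bottom-row=2; cleared 0 line(s) (total 0); column heights now [2 6 2 2 2 0], max=6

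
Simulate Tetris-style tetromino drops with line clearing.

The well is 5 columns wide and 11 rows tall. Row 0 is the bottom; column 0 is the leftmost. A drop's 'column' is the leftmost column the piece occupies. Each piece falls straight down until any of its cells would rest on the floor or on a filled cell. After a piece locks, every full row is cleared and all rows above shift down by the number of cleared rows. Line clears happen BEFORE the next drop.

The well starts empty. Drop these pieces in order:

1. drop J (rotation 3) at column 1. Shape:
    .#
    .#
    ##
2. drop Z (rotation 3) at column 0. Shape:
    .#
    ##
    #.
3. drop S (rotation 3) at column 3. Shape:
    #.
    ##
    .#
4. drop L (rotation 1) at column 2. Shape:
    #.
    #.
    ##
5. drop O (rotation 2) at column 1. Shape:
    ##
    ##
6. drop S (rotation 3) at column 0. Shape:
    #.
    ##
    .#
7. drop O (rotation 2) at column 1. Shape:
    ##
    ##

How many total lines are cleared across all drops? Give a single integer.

Answer: 1

Derivation:
Drop 1: J rot3 at col 1 lands with bottom-row=0; cleared 0 line(s) (total 0); column heights now [0 1 3 0 0], max=3
Drop 2: Z rot3 at col 0 lands with bottom-row=0; cleared 0 line(s) (total 0); column heights now [2 3 3 0 0], max=3
Drop 3: S rot3 at col 3 lands with bottom-row=0; cleared 1 line(s) (total 1); column heights now [1 2 2 2 1], max=2
Drop 4: L rot1 at col 2 lands with bottom-row=2; cleared 0 line(s) (total 1); column heights now [1 2 5 3 1], max=5
Drop 5: O rot2 at col 1 lands with bottom-row=5; cleared 0 line(s) (total 1); column heights now [1 7 7 3 1], max=7
Drop 6: S rot3 at col 0 lands with bottom-row=7; cleared 0 line(s) (total 1); column heights now [10 9 7 3 1], max=10
Drop 7: O rot2 at col 1 lands with bottom-row=9; cleared 0 line(s) (total 1); column heights now [10 11 11 3 1], max=11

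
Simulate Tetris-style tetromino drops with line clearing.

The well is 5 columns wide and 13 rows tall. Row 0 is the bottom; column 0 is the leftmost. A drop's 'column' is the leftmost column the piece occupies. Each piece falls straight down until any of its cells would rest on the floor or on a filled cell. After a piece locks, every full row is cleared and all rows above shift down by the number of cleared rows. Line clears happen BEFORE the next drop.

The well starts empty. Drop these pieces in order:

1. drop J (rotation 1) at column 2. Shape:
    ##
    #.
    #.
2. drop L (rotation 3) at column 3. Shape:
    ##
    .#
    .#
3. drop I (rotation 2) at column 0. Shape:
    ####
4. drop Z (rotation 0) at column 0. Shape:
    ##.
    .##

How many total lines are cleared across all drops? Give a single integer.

Drop 1: J rot1 at col 2 lands with bottom-row=0; cleared 0 line(s) (total 0); column heights now [0 0 3 3 0], max=3
Drop 2: L rot3 at col 3 lands with bottom-row=1; cleared 0 line(s) (total 0); column heights now [0 0 3 4 4], max=4
Drop 3: I rot2 at col 0 lands with bottom-row=4; cleared 0 line(s) (total 0); column heights now [5 5 5 5 4], max=5
Drop 4: Z rot0 at col 0 lands with bottom-row=5; cleared 0 line(s) (total 0); column heights now [7 7 6 5 4], max=7

Answer: 0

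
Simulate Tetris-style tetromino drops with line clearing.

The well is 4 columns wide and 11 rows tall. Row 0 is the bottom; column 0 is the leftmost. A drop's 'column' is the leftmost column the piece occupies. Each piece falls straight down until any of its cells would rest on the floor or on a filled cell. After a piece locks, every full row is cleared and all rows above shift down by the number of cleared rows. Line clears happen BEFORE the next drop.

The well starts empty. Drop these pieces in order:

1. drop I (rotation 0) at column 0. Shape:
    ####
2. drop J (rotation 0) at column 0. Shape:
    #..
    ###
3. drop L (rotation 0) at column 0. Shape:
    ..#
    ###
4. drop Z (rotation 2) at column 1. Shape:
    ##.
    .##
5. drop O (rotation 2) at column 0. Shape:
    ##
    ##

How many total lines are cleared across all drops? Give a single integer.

Drop 1: I rot0 at col 0 lands with bottom-row=0; cleared 1 line(s) (total 1); column heights now [0 0 0 0], max=0
Drop 2: J rot0 at col 0 lands with bottom-row=0; cleared 0 line(s) (total 1); column heights now [2 1 1 0], max=2
Drop 3: L rot0 at col 0 lands with bottom-row=2; cleared 0 line(s) (total 1); column heights now [3 3 4 0], max=4
Drop 4: Z rot2 at col 1 lands with bottom-row=4; cleared 0 line(s) (total 1); column heights now [3 6 6 5], max=6
Drop 5: O rot2 at col 0 lands with bottom-row=6; cleared 0 line(s) (total 1); column heights now [8 8 6 5], max=8

Answer: 1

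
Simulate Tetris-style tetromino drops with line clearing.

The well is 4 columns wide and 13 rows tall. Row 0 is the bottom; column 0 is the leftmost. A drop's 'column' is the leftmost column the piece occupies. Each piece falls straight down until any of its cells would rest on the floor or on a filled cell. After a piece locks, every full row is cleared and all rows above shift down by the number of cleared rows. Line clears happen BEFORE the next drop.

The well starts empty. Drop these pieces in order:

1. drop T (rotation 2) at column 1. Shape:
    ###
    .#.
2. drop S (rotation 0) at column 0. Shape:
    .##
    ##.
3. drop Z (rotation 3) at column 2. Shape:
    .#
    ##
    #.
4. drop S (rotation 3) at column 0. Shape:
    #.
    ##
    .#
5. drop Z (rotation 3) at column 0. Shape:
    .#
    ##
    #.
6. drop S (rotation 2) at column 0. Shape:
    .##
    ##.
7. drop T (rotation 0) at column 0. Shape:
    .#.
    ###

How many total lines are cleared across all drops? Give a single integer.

Answer: 1

Derivation:
Drop 1: T rot2 at col 1 lands with bottom-row=0; cleared 0 line(s) (total 0); column heights now [0 2 2 2], max=2
Drop 2: S rot0 at col 0 lands with bottom-row=2; cleared 0 line(s) (total 0); column heights now [3 4 4 2], max=4
Drop 3: Z rot3 at col 2 lands with bottom-row=4; cleared 0 line(s) (total 0); column heights now [3 4 6 7], max=7
Drop 4: S rot3 at col 0 lands with bottom-row=4; cleared 1 line(s) (total 1); column heights now [6 5 5 6], max=6
Drop 5: Z rot3 at col 0 lands with bottom-row=6; cleared 0 line(s) (total 1); column heights now [8 9 5 6], max=9
Drop 6: S rot2 at col 0 lands with bottom-row=9; cleared 0 line(s) (total 1); column heights now [10 11 11 6], max=11
Drop 7: T rot0 at col 0 lands with bottom-row=11; cleared 0 line(s) (total 1); column heights now [12 13 12 6], max=13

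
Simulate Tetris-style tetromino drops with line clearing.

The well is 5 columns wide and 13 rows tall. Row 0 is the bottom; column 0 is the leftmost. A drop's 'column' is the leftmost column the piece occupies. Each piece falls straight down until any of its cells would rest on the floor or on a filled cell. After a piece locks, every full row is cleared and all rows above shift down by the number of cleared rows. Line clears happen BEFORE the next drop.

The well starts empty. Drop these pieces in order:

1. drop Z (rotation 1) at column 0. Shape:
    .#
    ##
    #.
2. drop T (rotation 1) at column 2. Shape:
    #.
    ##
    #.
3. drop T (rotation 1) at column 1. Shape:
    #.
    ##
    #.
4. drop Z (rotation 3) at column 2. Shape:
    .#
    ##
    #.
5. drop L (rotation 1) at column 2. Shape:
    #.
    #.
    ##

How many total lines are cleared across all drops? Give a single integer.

Drop 1: Z rot1 at col 0 lands with bottom-row=0; cleared 0 line(s) (total 0); column heights now [2 3 0 0 0], max=3
Drop 2: T rot1 at col 2 lands with bottom-row=0; cleared 0 line(s) (total 0); column heights now [2 3 3 2 0], max=3
Drop 3: T rot1 at col 1 lands with bottom-row=3; cleared 0 line(s) (total 0); column heights now [2 6 5 2 0], max=6
Drop 4: Z rot3 at col 2 lands with bottom-row=5; cleared 0 line(s) (total 0); column heights now [2 6 7 8 0], max=8
Drop 5: L rot1 at col 2 lands with bottom-row=8; cleared 0 line(s) (total 0); column heights now [2 6 11 9 0], max=11

Answer: 0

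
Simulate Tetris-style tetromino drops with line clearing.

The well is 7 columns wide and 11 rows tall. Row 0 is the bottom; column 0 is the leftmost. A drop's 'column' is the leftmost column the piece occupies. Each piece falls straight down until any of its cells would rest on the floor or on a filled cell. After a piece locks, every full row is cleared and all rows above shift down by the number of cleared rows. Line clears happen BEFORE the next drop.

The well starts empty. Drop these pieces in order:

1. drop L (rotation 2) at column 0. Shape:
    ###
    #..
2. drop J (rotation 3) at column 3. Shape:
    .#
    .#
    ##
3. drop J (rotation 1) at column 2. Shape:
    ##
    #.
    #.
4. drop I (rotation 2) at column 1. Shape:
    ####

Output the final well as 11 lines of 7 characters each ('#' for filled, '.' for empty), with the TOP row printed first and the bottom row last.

Drop 1: L rot2 at col 0 lands with bottom-row=0; cleared 0 line(s) (total 0); column heights now [2 2 2 0 0 0 0], max=2
Drop 2: J rot3 at col 3 lands with bottom-row=0; cleared 0 line(s) (total 0); column heights now [2 2 2 1 3 0 0], max=3
Drop 3: J rot1 at col 2 lands with bottom-row=2; cleared 0 line(s) (total 0); column heights now [2 2 5 5 3 0 0], max=5
Drop 4: I rot2 at col 1 lands with bottom-row=5; cleared 0 line(s) (total 0); column heights now [2 6 6 6 6 0 0], max=6

Answer: .......
.......
.......
.......
.......
.####..
..##...
..#....
..#.#..
###.#..
#..##..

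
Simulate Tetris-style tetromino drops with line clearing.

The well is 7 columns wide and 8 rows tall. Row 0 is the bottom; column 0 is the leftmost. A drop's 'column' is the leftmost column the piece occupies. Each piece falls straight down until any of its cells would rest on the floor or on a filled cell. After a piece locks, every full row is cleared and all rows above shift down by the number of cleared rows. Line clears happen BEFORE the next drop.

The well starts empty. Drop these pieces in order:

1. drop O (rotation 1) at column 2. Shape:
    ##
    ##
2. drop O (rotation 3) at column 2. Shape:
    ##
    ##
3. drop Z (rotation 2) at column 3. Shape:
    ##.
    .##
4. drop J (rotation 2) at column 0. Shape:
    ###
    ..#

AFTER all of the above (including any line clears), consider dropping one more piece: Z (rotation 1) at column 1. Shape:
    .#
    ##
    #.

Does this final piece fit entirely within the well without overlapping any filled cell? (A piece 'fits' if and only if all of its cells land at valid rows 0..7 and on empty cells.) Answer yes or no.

Answer: no

Derivation:
Drop 1: O rot1 at col 2 lands with bottom-row=0; cleared 0 line(s) (total 0); column heights now [0 0 2 2 0 0 0], max=2
Drop 2: O rot3 at col 2 lands with bottom-row=2; cleared 0 line(s) (total 0); column heights now [0 0 4 4 0 0 0], max=4
Drop 3: Z rot2 at col 3 lands with bottom-row=3; cleared 0 line(s) (total 0); column heights now [0 0 4 5 5 4 0], max=5
Drop 4: J rot2 at col 0 lands with bottom-row=4; cleared 0 line(s) (total 0); column heights now [6 6 6 5 5 4 0], max=6
Test piece Z rot1 at col 1 (width 2): heights before test = [6 6 6 5 5 4 0]; fits = False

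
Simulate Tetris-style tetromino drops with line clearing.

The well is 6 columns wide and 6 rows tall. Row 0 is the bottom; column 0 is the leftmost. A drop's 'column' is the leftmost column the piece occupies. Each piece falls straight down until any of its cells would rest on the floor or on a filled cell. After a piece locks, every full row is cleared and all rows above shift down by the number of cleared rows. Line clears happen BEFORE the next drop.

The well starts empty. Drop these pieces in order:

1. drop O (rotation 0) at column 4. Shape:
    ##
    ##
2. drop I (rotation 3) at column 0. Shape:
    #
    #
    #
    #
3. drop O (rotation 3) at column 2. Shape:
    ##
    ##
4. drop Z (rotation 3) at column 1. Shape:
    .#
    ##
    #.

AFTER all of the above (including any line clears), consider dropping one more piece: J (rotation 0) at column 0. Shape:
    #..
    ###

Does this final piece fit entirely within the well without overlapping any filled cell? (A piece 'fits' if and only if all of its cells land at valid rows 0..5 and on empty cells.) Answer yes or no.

Drop 1: O rot0 at col 4 lands with bottom-row=0; cleared 0 line(s) (total 0); column heights now [0 0 0 0 2 2], max=2
Drop 2: I rot3 at col 0 lands with bottom-row=0; cleared 0 line(s) (total 0); column heights now [4 0 0 0 2 2], max=4
Drop 3: O rot3 at col 2 lands with bottom-row=0; cleared 0 line(s) (total 0); column heights now [4 0 2 2 2 2], max=4
Drop 4: Z rot3 at col 1 lands with bottom-row=1; cleared 1 line(s) (total 1); column heights now [3 2 3 1 1 1], max=3
Test piece J rot0 at col 0 (width 3): heights before test = [3 2 3 1 1 1]; fits = True

Answer: yes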